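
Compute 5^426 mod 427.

253

5^1 ≡ 5 (mod 427)
5^2 ≡ 5^2 = 25 ≡ 25 (mod 427)
5^4 ≡ 25^2 = 625 ≡ 198 (mod 427)
5^8 ≡ 198^2 = 39204 ≡ 347 (mod 427)
5^16 ≡ 347^2 = 120409 ≡ 422 (mod 427)
5^32 ≡ 422^2 = 178084 ≡ 25 (mod 427)
5^64 ≡ 25^2 = 625 ≡ 198 (mod 427)
5^128 ≡ 198^2 = 39204 ≡ 347 (mod 427)
5^256 ≡ 347^2 = 120409 ≡ 422 (mod 427)
426 = 256 + 128 + 32 + 8 + 2 in binary powers of 2.
So 5^426 ≡ 422 · 347 · 25 · 347 · 25 ≡ 253 (mod 427).
Since 253 ≠ 1, base 5 is a Fermat witness: 427 is composite.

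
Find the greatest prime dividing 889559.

71

889559 = 11 · 80869
80869 = 17 · 4757
4757 = 67 · 71
71 is prime.
So 889559 = 11 · 17 · 67 · 71; the largest prime factor is 71.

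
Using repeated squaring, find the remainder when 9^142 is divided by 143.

48

9^1 ≡ 9 (mod 143)
9^2 ≡ 9^2 = 81 ≡ 81 (mod 143)
9^4 ≡ 81^2 = 6561 ≡ 126 (mod 143)
9^8 ≡ 126^2 = 15876 ≡ 3 (mod 143)
9^16 ≡ 3^2 = 9 ≡ 9 (mod 143)
9^32 ≡ 9^2 = 81 ≡ 81 (mod 143)
9^64 ≡ 81^2 = 6561 ≡ 126 (mod 143)
9^128 ≡ 126^2 = 15876 ≡ 3 (mod 143)
142 = 128 + 8 + 4 + 2 in binary powers of 2.
So 9^142 ≡ 3 · 3 · 126 · 81 ≡ 48 (mod 143).
Since 48 ≠ 1, base 9 is a Fermat witness: 143 is composite.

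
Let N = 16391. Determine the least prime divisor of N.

37

16391 is odd.
Digit sum 20, not divisible by 3.
Ends in 1: not divisible by 5.
7: 16391 = 7·2341 + 4
11: 16391 = 11·1490 + 1
13: 16391 = 13·1260 + 11
17: 16391 = 17·964 + 3
19: 16391 = 19·862 + 13
23: 16391 = 23·712 + 15
29: 16391 = 29·565 + 6
31: 16391 = 31·528 + 23
37: 16391 = 37·443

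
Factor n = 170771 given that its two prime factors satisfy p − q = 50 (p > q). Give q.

Since p = q + 50, we have 170771 = q(q + 50), so q² + 50q − 170771 = 0.
Discriminant: 50² + 4·170771 = 2500 + 683084 = 685584; √685584 = 828.
q = (−50 + 828)/2 = 389, and p = q + 50 = 439.
Check: 389 · 439 = 170771.

389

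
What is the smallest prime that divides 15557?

15557 is odd.
Digit sum 23, not divisible by 3.
Ends in 7: not divisible by 5.
7: 15557 = 7·2222 + 3
11: 15557 = 11·1414 + 3
13: 15557 = 13·1196 + 9
17: 15557 = 17·915 + 2
19: 15557 = 19·818 + 15
23: 15557 = 23·676 + 9
29: 15557 = 29·536 + 13
31: 15557 = 31·501 + 26
37: 15557 = 37·420 + 17
41: 15557 = 41·379 + 18
43: 15557 = 43·361 + 34
47: 15557 = 47·331

47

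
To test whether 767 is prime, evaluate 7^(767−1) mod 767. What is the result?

186

7^1 ≡ 7 (mod 767)
7^2 ≡ 7^2 = 49 ≡ 49 (mod 767)
7^4 ≡ 49^2 = 2401 ≡ 100 (mod 767)
7^8 ≡ 100^2 = 10000 ≡ 29 (mod 767)
7^16 ≡ 29^2 = 841 ≡ 74 (mod 767)
7^32 ≡ 74^2 = 5476 ≡ 107 (mod 767)
7^64 ≡ 107^2 = 11449 ≡ 711 (mod 767)
7^128 ≡ 711^2 = 505521 ≡ 68 (mod 767)
7^256 ≡ 68^2 = 4624 ≡ 22 (mod 767)
7^512 ≡ 22^2 = 484 ≡ 484 (mod 767)
766 = 512 + 128 + 64 + 32 + 16 + 8 + 4 + 2 in binary powers of 2.
So 7^766 ≡ 484 · 68 · 711 · 107 · 74 · 29 · 100 · 49 ≡ 186 (mod 767).
Since 186 ≠ 1, base 7 is a Fermat witness: 767 is composite.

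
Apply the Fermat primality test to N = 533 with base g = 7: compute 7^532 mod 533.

7^1 ≡ 7 (mod 533)
7^2 ≡ 7^2 = 49 ≡ 49 (mod 533)
7^4 ≡ 49^2 = 2401 ≡ 269 (mod 533)
7^8 ≡ 269^2 = 72361 ≡ 406 (mod 533)
7^16 ≡ 406^2 = 164836 ≡ 139 (mod 533)
7^32 ≡ 139^2 = 19321 ≡ 133 (mod 533)
7^64 ≡ 133^2 = 17689 ≡ 100 (mod 533)
7^128 ≡ 100^2 = 10000 ≡ 406 (mod 533)
7^256 ≡ 406^2 = 164836 ≡ 139 (mod 533)
7^512 ≡ 139^2 = 19321 ≡ 133 (mod 533)
532 = 512 + 16 + 4 in binary powers of 2.
So 7^532 ≡ 133 · 139 · 269 ≡ 113 (mod 533).
Since 113 ≠ 1, base 7 is a Fermat witness: 533 is composite.

113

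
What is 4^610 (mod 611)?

4^1 ≡ 4 (mod 611)
4^2 ≡ 4^2 = 16 ≡ 16 (mod 611)
4^4 ≡ 16^2 = 256 ≡ 256 (mod 611)
4^8 ≡ 256^2 = 65536 ≡ 159 (mod 611)
4^16 ≡ 159^2 = 25281 ≡ 230 (mod 611)
4^32 ≡ 230^2 = 52900 ≡ 354 (mod 611)
4^64 ≡ 354^2 = 125316 ≡ 61 (mod 611)
4^128 ≡ 61^2 = 3721 ≡ 55 (mod 611)
4^256 ≡ 55^2 = 3025 ≡ 581 (mod 611)
4^512 ≡ 581^2 = 337561 ≡ 289 (mod 611)
610 = 512 + 64 + 32 + 2 in binary powers of 2.
So 4^610 ≡ 289 · 61 · 354 · 16 ≡ 425 (mod 611).
Since 425 ≠ 1, base 4 is a Fermat witness: 611 is composite.

425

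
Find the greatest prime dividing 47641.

47641 = 11 · 4331
4331 = 61 · 71
71 is prime.
So 47641 = 11 · 61 · 71; the largest prime factor is 71.

71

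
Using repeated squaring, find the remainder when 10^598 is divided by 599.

10^1 ≡ 10 (mod 599)
10^2 ≡ 10^2 = 100 ≡ 100 (mod 599)
10^4 ≡ 100^2 = 10000 ≡ 416 (mod 599)
10^8 ≡ 416^2 = 173056 ≡ 544 (mod 599)
10^16 ≡ 544^2 = 295936 ≡ 30 (mod 599)
10^32 ≡ 30^2 = 900 ≡ 301 (mod 599)
10^64 ≡ 301^2 = 90601 ≡ 152 (mod 599)
10^128 ≡ 152^2 = 23104 ≡ 342 (mod 599)
10^256 ≡ 342^2 = 116964 ≡ 159 (mod 599)
10^512 ≡ 159^2 = 25281 ≡ 123 (mod 599)
598 = 512 + 64 + 16 + 4 + 2 in binary powers of 2.
So 10^598 ≡ 123 · 152 · 30 · 416 · 100 ≡ 1 (mod 599).
Since the result is 1, base 10 gives no evidence that 599 is composite.

1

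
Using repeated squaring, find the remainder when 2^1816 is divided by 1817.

2^1 ≡ 2 (mod 1817)
2^2 ≡ 2^2 = 4 ≡ 4 (mod 1817)
2^4 ≡ 4^2 = 16 ≡ 16 (mod 1817)
2^8 ≡ 16^2 = 256 ≡ 256 (mod 1817)
2^16 ≡ 256^2 = 65536 ≡ 124 (mod 1817)
2^32 ≡ 124^2 = 15376 ≡ 840 (mod 1817)
2^64 ≡ 840^2 = 705600 ≡ 604 (mod 1817)
2^128 ≡ 604^2 = 364816 ≡ 1416 (mod 1817)
2^256 ≡ 1416^2 = 2005056 ≡ 905 (mod 1817)
2^512 ≡ 905^2 = 819025 ≡ 1375 (mod 1817)
2^1024 ≡ 1375^2 = 1890625 ≡ 945 (mod 1817)
1816 = 1024 + 512 + 256 + 16 + 8 in binary powers of 2.
So 2^1816 ≡ 945 · 1375 · 905 · 124 · 256 ≡ 1221 (mod 1817).
Since 1221 ≠ 1, base 2 is a Fermat witness: 1817 is composite.

1221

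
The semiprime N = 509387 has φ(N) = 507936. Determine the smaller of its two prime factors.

593

φ(n) = (p−1)(q−1) = n − (p+q) + 1, so p + q = 509387 − 507936 + 1 = 1452.
p and q are the roots of t² − 1452t + 509387 = 0.
Discriminant: 1452² − 4·509387 = 2108304 − 2037548 = 70756; √70756 = 266.
q = (1452 − 266)/2 = 593, p = (1452 + 266)/2 = 859.
Check: 593 · 859 = 509387.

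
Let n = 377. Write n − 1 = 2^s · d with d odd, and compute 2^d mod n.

345

377 − 1 = 376 = 2^3 · 47, so d = 47.
2^1 ≡ 2 (mod 377)
2^2 ≡ 2^2 = 4 ≡ 4 (mod 377)
2^4 ≡ 4^2 = 16 ≡ 16 (mod 377)
2^8 ≡ 16^2 = 256 ≡ 256 (mod 377)
2^16 ≡ 256^2 = 65536 ≡ 315 (mod 377)
2^32 ≡ 315^2 = 99225 ≡ 74 (mod 377)
47 = 32 + 8 + 4 + 2 + 1 in binary powers of 2.
So 2^47 ≡ 74 · 256 · 16 · 4 · 2 ≡ 345 (mod 377).
Squaring chain: 345 → 270 → 139; never reaches −1, so base 2 is a Miller–Rabin witness that 377 is composite.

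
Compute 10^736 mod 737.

10^1 ≡ 10 (mod 737)
10^2 ≡ 10^2 = 100 ≡ 100 (mod 737)
10^4 ≡ 100^2 = 10000 ≡ 419 (mod 737)
10^8 ≡ 419^2 = 175561 ≡ 155 (mod 737)
10^16 ≡ 155^2 = 24025 ≡ 441 (mod 737)
10^32 ≡ 441^2 = 194481 ≡ 650 (mod 737)
10^64 ≡ 650^2 = 422500 ≡ 199 (mod 737)
10^128 ≡ 199^2 = 39601 ≡ 540 (mod 737)
10^256 ≡ 540^2 = 291600 ≡ 485 (mod 737)
10^512 ≡ 485^2 = 235225 ≡ 122 (mod 737)
736 = 512 + 128 + 64 + 32 in binary powers of 2.
So 10^736 ≡ 122 · 540 · 199 · 650 ≡ 23 (mod 737).
Since 23 ≠ 1, base 10 is a Fermat witness: 737 is composite.

23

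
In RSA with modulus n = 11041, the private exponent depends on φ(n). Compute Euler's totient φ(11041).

Factor: 11041 = 61 · 181.
φ(11041) = (61−1) · (181−1) = 60 · 180 = 10800.

10800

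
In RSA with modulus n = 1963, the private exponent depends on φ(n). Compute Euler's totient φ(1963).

Factor: 1963 = 13 · 151.
φ(1963) = (13−1) · (151−1) = 12 · 150 = 1800.

1800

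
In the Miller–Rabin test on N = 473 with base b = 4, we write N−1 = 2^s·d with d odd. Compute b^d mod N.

473 − 1 = 472 = 2^3 · 59, so d = 59.
4^1 ≡ 4 (mod 473)
4^2 ≡ 4^2 = 16 ≡ 16 (mod 473)
4^4 ≡ 16^2 = 256 ≡ 256 (mod 473)
4^8 ≡ 256^2 = 65536 ≡ 262 (mod 473)
4^16 ≡ 262^2 = 68644 ≡ 59 (mod 473)
4^32 ≡ 59^2 = 3481 ≡ 170 (mod 473)
59 = 32 + 16 + 8 + 2 + 1 in binary powers of 2.
So 4^59 ≡ 170 · 59 · 262 · 16 · 4 ≡ 322 (mod 473).
Squaring chain: 322 → 97 → 422; never reaches −1, so base 4 is a Miller–Rabin witness that 473 is composite.

322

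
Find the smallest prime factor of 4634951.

71

4634951 is odd.
Digit sum 32, not divisible by 3.
Ends in 1: not divisible by 5.
7: 4634951 = 7·662135 + 6
11: 4634951 = 11·421359 + 2
13: 4634951 = 13·356534 + 9
17: 4634951 = 17·272644 + 3
19: 4634951 = 19·243944 + 15
23: 4634951 = 23·201519 + 14
29: 4634951 = 29·159825 + 26
31: 4634951 = 31·149514 + 17
37: 4634951 = 37·125268 + 35
41: 4634951 = 41·113047 + 24
43: 4634951 = 43·107789 + 24
47: 4634951 = 47·98615 + 46
53: 4634951 = 53·87451 + 48
59: 4634951 = 59·78558 + 29
61: 4634951 = 61·75982 + 49
67: 4634951 = 67·69178 + 25
71: 4634951 = 71·65281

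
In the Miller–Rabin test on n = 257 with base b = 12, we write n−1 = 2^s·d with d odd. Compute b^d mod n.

12

257 − 1 = 256 = 2^8 · 1, so d = 1.
12^1 ≡ 12 (mod 257)
1 = 1 in binary powers of 2.
So 12^1 ≡ 12 ≡ 12 (mod 257).
Squaring chain: 12 → 144 → 176 → 136 → 249 → 64 → 241 → 256; reaches −1, so base 12 does not prove 257 composite.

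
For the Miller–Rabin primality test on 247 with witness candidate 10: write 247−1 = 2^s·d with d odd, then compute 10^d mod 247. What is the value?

247 − 1 = 246 = 2^1 · 123, so d = 123.
10^1 ≡ 10 (mod 247)
10^2 ≡ 10^2 = 100 ≡ 100 (mod 247)
10^4 ≡ 100^2 = 10000 ≡ 120 (mod 247)
10^8 ≡ 120^2 = 14400 ≡ 74 (mod 247)
10^16 ≡ 74^2 = 5476 ≡ 42 (mod 247)
10^32 ≡ 42^2 = 1764 ≡ 35 (mod 247)
10^64 ≡ 35^2 = 1225 ≡ 237 (mod 247)
123 = 64 + 32 + 16 + 8 + 2 + 1 in binary powers of 2.
So 10^123 ≡ 237 · 35 · 42 · 74 · 100 · 10 ≡ 103 (mod 247).
Squaring chain: 103; never reaches −1, so base 10 is a Miller–Rabin witness that 247 is composite.

103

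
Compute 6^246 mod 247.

6^1 ≡ 6 (mod 247)
6^2 ≡ 6^2 = 36 ≡ 36 (mod 247)
6^4 ≡ 36^2 = 1296 ≡ 61 (mod 247)
6^8 ≡ 61^2 = 3721 ≡ 16 (mod 247)
6^16 ≡ 16^2 = 256 ≡ 9 (mod 247)
6^32 ≡ 9^2 = 81 ≡ 81 (mod 247)
6^64 ≡ 81^2 = 6561 ≡ 139 (mod 247)
6^128 ≡ 139^2 = 19321 ≡ 55 (mod 247)
246 = 128 + 64 + 32 + 16 + 4 + 2 in binary powers of 2.
So 6^246 ≡ 55 · 139 · 81 · 9 · 61 · 36 ≡ 64 (mod 247).
Since 64 ≠ 1, base 6 is a Fermat witness: 247 is composite.

64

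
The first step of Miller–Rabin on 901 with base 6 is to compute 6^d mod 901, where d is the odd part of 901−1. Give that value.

901 − 1 = 900 = 2^2 · 225, so d = 225.
6^1 ≡ 6 (mod 901)
6^2 ≡ 6^2 = 36 ≡ 36 (mod 901)
6^4 ≡ 36^2 = 1296 ≡ 395 (mod 901)
6^8 ≡ 395^2 = 156025 ≡ 152 (mod 901)
6^16 ≡ 152^2 = 23104 ≡ 579 (mod 901)
6^32 ≡ 579^2 = 335241 ≡ 69 (mod 901)
6^64 ≡ 69^2 = 4761 ≡ 256 (mod 901)
6^128 ≡ 256^2 = 65536 ≡ 664 (mod 901)
225 = 128 + 64 + 32 + 1 in binary powers of 2.
So 6^225 ≡ 664 · 256 · 69 · 6 ≡ 771 (mod 901).
Squaring chain: 771 → 682; never reaches −1, so base 6 is a Miller–Rabin witness that 901 is composite.

771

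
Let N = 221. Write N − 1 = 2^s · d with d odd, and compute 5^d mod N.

221 − 1 = 220 = 2^2 · 55, so d = 55.
5^1 ≡ 5 (mod 221)
5^2 ≡ 5^2 = 25 ≡ 25 (mod 221)
5^4 ≡ 25^2 = 625 ≡ 183 (mod 221)
5^8 ≡ 183^2 = 33489 ≡ 118 (mod 221)
5^16 ≡ 118^2 = 13924 ≡ 1 (mod 221)
5^32 ≡ 1^2 = 1 ≡ 1 (mod 221)
55 = 32 + 16 + 4 + 2 + 1 in binary powers of 2.
So 5^55 ≡ 1 · 1 · 183 · 25 · 5 ≡ 112 (mod 221).
Squaring chain: 112 → 168; never reaches −1, so base 5 is a Miller–Rabin witness that 221 is composite.

112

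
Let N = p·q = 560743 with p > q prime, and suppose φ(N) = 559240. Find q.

φ(n) = (p−1)(q−1) = n − (p+q) + 1, so p + q = 560743 − 559240 + 1 = 1504.
p and q are the roots of t² − 1504t + 560743 = 0.
Discriminant: 1504² − 4·560743 = 2262016 − 2242972 = 19044; √19044 = 138.
q = (1504 − 138)/2 = 683, p = (1504 + 138)/2 = 821.
Check: 683 · 821 = 560743.

683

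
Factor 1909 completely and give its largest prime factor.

1909 = 23 · 83
83 is prime.
So 1909 = 23 · 83; the largest prime factor is 83.

83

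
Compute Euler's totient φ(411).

Factor: 411 = 3 · 137.
φ(411) = (3−1) · (137−1) = 2 · 136 = 272.

272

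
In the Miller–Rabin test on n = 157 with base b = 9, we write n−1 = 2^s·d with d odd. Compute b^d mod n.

157 − 1 = 156 = 2^2 · 39, so d = 39.
9^1 ≡ 9 (mod 157)
9^2 ≡ 9^2 = 81 ≡ 81 (mod 157)
9^4 ≡ 81^2 = 6561 ≡ 124 (mod 157)
9^8 ≡ 124^2 = 15376 ≡ 147 (mod 157)
9^16 ≡ 147^2 = 21609 ≡ 100 (mod 157)
9^32 ≡ 100^2 = 10000 ≡ 109 (mod 157)
39 = 32 + 4 + 2 + 1 in binary powers of 2.
So 9^39 ≡ 109 · 124 · 81 · 9 ≡ 1 (mod 157).
Since 9^d ≡ 1 (mod 157), base 9 does not prove 157 composite.

1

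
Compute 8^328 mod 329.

8^1 ≡ 8 (mod 329)
8^2 ≡ 8^2 = 64 ≡ 64 (mod 329)
8^4 ≡ 64^2 = 4096 ≡ 148 (mod 329)
8^8 ≡ 148^2 = 21904 ≡ 190 (mod 329)
8^16 ≡ 190^2 = 36100 ≡ 239 (mod 329)
8^32 ≡ 239^2 = 57121 ≡ 204 (mod 329)
8^64 ≡ 204^2 = 41616 ≡ 162 (mod 329)
8^128 ≡ 162^2 = 26244 ≡ 253 (mod 329)
8^256 ≡ 253^2 = 64009 ≡ 183 (mod 329)
328 = 256 + 64 + 8 in binary powers of 2.
So 8^328 ≡ 183 · 162 · 190 ≡ 260 (mod 329).
Since 260 ≠ 1, base 8 is a Fermat witness: 329 is composite.

260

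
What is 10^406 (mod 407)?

10^1 ≡ 10 (mod 407)
10^2 ≡ 10^2 = 100 ≡ 100 (mod 407)
10^4 ≡ 100^2 = 10000 ≡ 232 (mod 407)
10^8 ≡ 232^2 = 53824 ≡ 100 (mod 407)
10^16 ≡ 100^2 = 10000 ≡ 232 (mod 407)
10^32 ≡ 232^2 = 53824 ≡ 100 (mod 407)
10^64 ≡ 100^2 = 10000 ≡ 232 (mod 407)
10^128 ≡ 232^2 = 53824 ≡ 100 (mod 407)
10^256 ≡ 100^2 = 10000 ≡ 232 (mod 407)
406 = 256 + 128 + 16 + 4 + 2 in binary powers of 2.
So 10^406 ≡ 232 · 100 · 232 · 232 · 100 ≡ 232 (mod 407).
Since 232 ≠ 1, base 10 is a Fermat witness: 407 is composite.

232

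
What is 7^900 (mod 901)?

7^1 ≡ 7 (mod 901)
7^2 ≡ 7^2 = 49 ≡ 49 (mod 901)
7^4 ≡ 49^2 = 2401 ≡ 599 (mod 901)
7^8 ≡ 599^2 = 358801 ≡ 203 (mod 901)
7^16 ≡ 203^2 = 41209 ≡ 664 (mod 901)
7^32 ≡ 664^2 = 440896 ≡ 307 (mod 901)
7^64 ≡ 307^2 = 94249 ≡ 545 (mod 901)
7^128 ≡ 545^2 = 297025 ≡ 596 (mod 901)
7^256 ≡ 596^2 = 355216 ≡ 222 (mod 901)
7^512 ≡ 222^2 = 49284 ≡ 630 (mod 901)
900 = 512 + 256 + 128 + 4 in binary powers of 2.
So 7^900 ≡ 630 · 222 · 596 · 599 ≡ 293 (mod 901).
Since 293 ≠ 1, base 7 is a Fermat witness: 901 is composite.

293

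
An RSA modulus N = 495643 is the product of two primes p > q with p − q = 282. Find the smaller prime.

577

Since p = q + 282, we have 495643 = q(q + 282), so q² + 282q − 495643 = 0.
Discriminant: 282² + 4·495643 = 79524 + 1982572 = 2062096; √2062096 = 1436.
q = (−282 + 1436)/2 = 577, and p = q + 282 = 859.
Check: 577 · 859 = 495643.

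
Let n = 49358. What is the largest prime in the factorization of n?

37

49358 = 2 · 24679
24679 = 23 · 1073
1073 = 29 · 37
37 is prime.
So 49358 = 2 · 23 · 29 · 37; the largest prime factor is 37.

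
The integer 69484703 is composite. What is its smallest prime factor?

69484703 is odd.
Digit sum 41, not divisible by 3.
Ends in 3: not divisible by 5.
7: 69484703 = 7·9926386 + 1
11: 69484703 = 11·6316791 + 2
13: 69484703 = 13·5344977 + 2
17: 69484703 = 17·4087335 + 8
19: 69484703 = 19·3657089 + 12
23: 69484703 = 23·3021074 + 1
29: 69484703 = 29·2396024 + 7
31: 69484703 = 31·2241442 + 1
37: 69484703 = 37·1877964 + 35
41: 69484703 = 41·1694748 + 35
43: 69484703 = 43·1615923 + 14
47: 69484703 = 47·1478397 + 44
53: 69484703 = 53·1311032 + 7
59: 69484703 = 59·1177706 + 49
61: 69484703 = 61·1139093 + 30
67: 69484703 = 67·1037085 + 8
71: 69484703 = 71·978657 + 56
73: 69484703 = 73·951845 + 18
79: 69484703 = 79·879553 + 16
83: 69484703 = 83·837165 + 8
89: 69484703 = 89·780727

89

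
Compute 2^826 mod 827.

2^1 ≡ 2 (mod 827)
2^2 ≡ 2^2 = 4 ≡ 4 (mod 827)
2^4 ≡ 4^2 = 16 ≡ 16 (mod 827)
2^8 ≡ 16^2 = 256 ≡ 256 (mod 827)
2^16 ≡ 256^2 = 65536 ≡ 203 (mod 827)
2^32 ≡ 203^2 = 41209 ≡ 686 (mod 827)
2^64 ≡ 686^2 = 470596 ≡ 33 (mod 827)
2^128 ≡ 33^2 = 1089 ≡ 262 (mod 827)
2^256 ≡ 262^2 = 68644 ≡ 3 (mod 827)
2^512 ≡ 3^2 = 9 ≡ 9 (mod 827)
826 = 512 + 256 + 32 + 16 + 8 + 2 in binary powers of 2.
So 2^826 ≡ 9 · 3 · 686 · 203 · 256 · 4 ≡ 1 (mod 827).
Since the result is 1, base 2 gives no evidence that 827 is composite.

1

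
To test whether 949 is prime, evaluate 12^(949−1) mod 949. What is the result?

12^1 ≡ 12 (mod 949)
12^2 ≡ 12^2 = 144 ≡ 144 (mod 949)
12^4 ≡ 144^2 = 20736 ≡ 807 (mod 949)
12^8 ≡ 807^2 = 651249 ≡ 235 (mod 949)
12^16 ≡ 235^2 = 55225 ≡ 183 (mod 949)
12^32 ≡ 183^2 = 33489 ≡ 274 (mod 949)
12^64 ≡ 274^2 = 75076 ≡ 105 (mod 949)
12^128 ≡ 105^2 = 11025 ≡ 586 (mod 949)
12^256 ≡ 586^2 = 343396 ≡ 807 (mod 949)
12^512 ≡ 807^2 = 651249 ≡ 235 (mod 949)
948 = 512 + 256 + 128 + 32 + 16 + 4 in binary powers of 2.
So 12^948 ≡ 235 · 807 · 586 · 274 · 183 · 807 ≡ 794 (mod 949).
Since 794 ≠ 1, base 12 is a Fermat witness: 949 is composite.

794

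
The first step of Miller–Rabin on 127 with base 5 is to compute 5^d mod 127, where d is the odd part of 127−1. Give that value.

126

127 − 1 = 126 = 2^1 · 63, so d = 63.
5^1 ≡ 5 (mod 127)
5^2 ≡ 5^2 = 25 ≡ 25 (mod 127)
5^4 ≡ 25^2 = 625 ≡ 117 (mod 127)
5^8 ≡ 117^2 = 13689 ≡ 100 (mod 127)
5^16 ≡ 100^2 = 10000 ≡ 94 (mod 127)
5^32 ≡ 94^2 = 8836 ≡ 73 (mod 127)
63 = 32 + 16 + 8 + 4 + 2 + 1 in binary powers of 2.
So 5^63 ≡ 73 · 94 · 100 · 117 · 25 · 5 ≡ 126 (mod 127).
Since 5^d ≡ 126 (mod 127), base 5 does not prove 127 composite.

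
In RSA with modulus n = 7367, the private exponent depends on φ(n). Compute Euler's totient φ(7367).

Factor: 7367 = 53 · 139.
φ(7367) = (53−1) · (139−1) = 52 · 138 = 7176.

7176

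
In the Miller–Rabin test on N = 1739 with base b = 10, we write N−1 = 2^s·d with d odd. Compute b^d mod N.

1739 − 1 = 1738 = 2^1 · 869, so d = 869.
10^1 ≡ 10 (mod 1739)
10^2 ≡ 10^2 = 100 ≡ 100 (mod 1739)
10^4 ≡ 100^2 = 10000 ≡ 1305 (mod 1739)
10^8 ≡ 1305^2 = 1703025 ≡ 544 (mod 1739)
10^16 ≡ 544^2 = 295936 ≡ 306 (mod 1739)
10^32 ≡ 306^2 = 93636 ≡ 1469 (mod 1739)
10^64 ≡ 1469^2 = 2157961 ≡ 1601 (mod 1739)
10^128 ≡ 1601^2 = 2563201 ≡ 1654 (mod 1739)
10^256 ≡ 1654^2 = 2735716 ≡ 269 (mod 1739)
10^512 ≡ 269^2 = 72361 ≡ 1062 (mod 1739)
869 = 512 + 256 + 64 + 32 + 4 + 1 in binary powers of 2.
So 10^869 ≡ 1062 · 269 · 1601 · 1469 · 1305 · 10 ≡ 655 (mod 1739).
Squaring chain: 655; never reaches −1, so base 10 is a Miller–Rabin witness that 1739 is composite.

655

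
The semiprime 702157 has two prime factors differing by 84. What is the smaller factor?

797

Since p = q + 84, we have 702157 = q(q + 84), so q² + 84q − 702157 = 0.
Discriminant: 84² + 4·702157 = 7056 + 2808628 = 2815684; √2815684 = 1678.
q = (−84 + 1678)/2 = 797, and p = q + 84 = 881.
Check: 797 · 881 = 702157.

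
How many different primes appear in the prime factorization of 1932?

4

1932 = 2^2 · 483
483 = 3 · 161
161 = 7 · 23
1932 = 2^2 · 3 · 7 · 23, which has 4 distinct prime factors.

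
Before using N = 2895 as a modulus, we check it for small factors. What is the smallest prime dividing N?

2895 is odd.
Digit sum 24, divisible by 3.

3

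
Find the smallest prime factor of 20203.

89

20203 is odd.
Digit sum 7, not divisible by 3.
Ends in 3: not divisible by 5.
7: 20203 = 7·2886 + 1
11: 20203 = 11·1836 + 7
13: 20203 = 13·1554 + 1
17: 20203 = 17·1188 + 7
19: 20203 = 19·1063 + 6
23: 20203 = 23·878 + 9
29: 20203 = 29·696 + 19
31: 20203 = 31·651 + 22
37: 20203 = 37·546 + 1
41: 20203 = 41·492 + 31
43: 20203 = 43·469 + 36
47: 20203 = 47·429 + 40
53: 20203 = 53·381 + 10
59: 20203 = 59·342 + 25
61: 20203 = 61·331 + 12
67: 20203 = 67·301 + 36
71: 20203 = 71·284 + 39
73: 20203 = 73·276 + 55
79: 20203 = 79·255 + 58
83: 20203 = 83·243 + 34
89: 20203 = 89·227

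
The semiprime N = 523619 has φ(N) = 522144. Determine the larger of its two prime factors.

φ(n) = (p−1)(q−1) = n − (p+q) + 1, so p + q = 523619 − 522144 + 1 = 1476.
p and q are the roots of t² − 1476t + 523619 = 0.
Discriminant: 1476² − 4·523619 = 2178576 − 2094476 = 84100; √84100 = 290.
q = (1476 − 290)/2 = 593, p = (1476 + 290)/2 = 883.
Check: 593 · 883 = 523619.

883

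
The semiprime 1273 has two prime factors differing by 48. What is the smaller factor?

19

Since p = q + 48, we have 1273 = q(q + 48), so q² + 48q − 1273 = 0.
Discriminant: 48² + 4·1273 = 2304 + 5092 = 7396; √7396 = 86.
q = (−48 + 86)/2 = 19, and p = q + 48 = 67.
Check: 19 · 67 = 1273.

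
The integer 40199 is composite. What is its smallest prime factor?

61

40199 is odd.
Digit sum 23, not divisible by 3.
Ends in 9: not divisible by 5.
7: 40199 = 7·5742 + 5
11: 40199 = 11·3654 + 5
13: 40199 = 13·3092 + 3
17: 40199 = 17·2364 + 11
19: 40199 = 19·2115 + 14
23: 40199 = 23·1747 + 18
29: 40199 = 29·1386 + 5
31: 40199 = 31·1296 + 23
37: 40199 = 37·1086 + 17
41: 40199 = 41·980 + 19
43: 40199 = 43·934 + 37
47: 40199 = 47·855 + 14
53: 40199 = 53·758 + 25
59: 40199 = 59·681 + 20
61: 40199 = 61·659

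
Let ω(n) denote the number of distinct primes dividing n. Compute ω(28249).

3

28249 = 13 · 2173
2173 = 41 · 53
28249 = 13 · 41 · 53, which has 3 distinct prime factors.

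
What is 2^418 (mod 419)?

2^1 ≡ 2 (mod 419)
2^2 ≡ 2^2 = 4 ≡ 4 (mod 419)
2^4 ≡ 4^2 = 16 ≡ 16 (mod 419)
2^8 ≡ 16^2 = 256 ≡ 256 (mod 419)
2^16 ≡ 256^2 = 65536 ≡ 172 (mod 419)
2^32 ≡ 172^2 = 29584 ≡ 254 (mod 419)
2^64 ≡ 254^2 = 64516 ≡ 409 (mod 419)
2^128 ≡ 409^2 = 167281 ≡ 100 (mod 419)
2^256 ≡ 100^2 = 10000 ≡ 363 (mod 419)
418 = 256 + 128 + 32 + 2 in binary powers of 2.
So 2^418 ≡ 363 · 100 · 254 · 4 ≡ 1 (mod 419).
Since the result is 1, base 2 gives no evidence that 419 is composite.

1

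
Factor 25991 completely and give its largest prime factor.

79

25991 = 7 · 3713
3713 = 47 · 79
79 is prime.
So 25991 = 7 · 47 · 79; the largest prime factor is 79.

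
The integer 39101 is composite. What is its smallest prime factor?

61

39101 is odd.
Digit sum 14, not divisible by 3.
Ends in 1: not divisible by 5.
7: 39101 = 7·5585 + 6
11: 39101 = 11·3554 + 7
13: 39101 = 13·3007 + 10
17: 39101 = 17·2300 + 1
19: 39101 = 19·2057 + 18
23: 39101 = 23·1700 + 1
29: 39101 = 29·1348 + 9
31: 39101 = 31·1261 + 10
37: 39101 = 37·1056 + 29
41: 39101 = 41·953 + 28
43: 39101 = 43·909 + 14
47: 39101 = 47·831 + 44
53: 39101 = 53·737 + 40
59: 39101 = 59·662 + 43
61: 39101 = 61·641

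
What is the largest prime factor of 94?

47

94 = 2 · 47
47 is prime.
So 94 = 2 · 47; the largest prime factor is 47.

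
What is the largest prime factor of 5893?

5893 = 71 · 83
83 is prime.
So 5893 = 71 · 83; the largest prime factor is 83.

83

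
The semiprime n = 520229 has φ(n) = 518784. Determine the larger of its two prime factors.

φ(n) = (p−1)(q−1) = n − (p+q) + 1, so p + q = 520229 − 518784 + 1 = 1446.
p and q are the roots of t² − 1446t + 520229 = 0.
Discriminant: 1446² − 4·520229 = 2090916 − 2080916 = 10000; √10000 = 100.
q = (1446 − 100)/2 = 673, p = (1446 + 100)/2 = 773.
Check: 673 · 773 = 520229.

773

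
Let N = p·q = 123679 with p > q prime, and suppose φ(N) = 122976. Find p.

367

φ(n) = (p−1)(q−1) = n − (p+q) + 1, so p + q = 123679 − 122976 + 1 = 704.
p and q are the roots of t² − 704t + 123679 = 0.
Discriminant: 704² − 4·123679 = 495616 − 494716 = 900; √900 = 30.
q = (704 − 30)/2 = 337, p = (704 + 30)/2 = 367.
Check: 337 · 367 = 123679.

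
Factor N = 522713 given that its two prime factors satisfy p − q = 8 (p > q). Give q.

719

Since p = q + 8, we have 522713 = q(q + 8), so q² + 8q − 522713 = 0.
Discriminant: 8² + 4·522713 = 64 + 2090852 = 2090916; √2090916 = 1446.
q = (−8 + 1446)/2 = 719, and p = q + 8 = 727.
Check: 719 · 727 = 522713.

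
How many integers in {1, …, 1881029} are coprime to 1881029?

1833520

Factor: 1881029 = 83 · 131 · 173.
φ(1881029) = (83−1) · (131−1) · (173−1) = 82 · 130 · 172 = 1833520.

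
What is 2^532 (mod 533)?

2^1 ≡ 2 (mod 533)
2^2 ≡ 2^2 = 4 ≡ 4 (mod 533)
2^4 ≡ 4^2 = 16 ≡ 16 (mod 533)
2^8 ≡ 16^2 = 256 ≡ 256 (mod 533)
2^16 ≡ 256^2 = 65536 ≡ 510 (mod 533)
2^32 ≡ 510^2 = 260100 ≡ 529 (mod 533)
2^64 ≡ 529^2 = 279841 ≡ 16 (mod 533)
2^128 ≡ 16^2 = 256 ≡ 256 (mod 533)
2^256 ≡ 256^2 = 65536 ≡ 510 (mod 533)
2^512 ≡ 510^2 = 260100 ≡ 529 (mod 533)
532 = 512 + 16 + 4 in binary powers of 2.
So 2^532 ≡ 529 · 510 · 16 ≡ 406 (mod 533).
Since 406 ≠ 1, base 2 is a Fermat witness: 533 is composite.

406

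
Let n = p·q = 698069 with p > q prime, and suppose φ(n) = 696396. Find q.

φ(n) = (p−1)(q−1) = n − (p+q) + 1, so p + q = 698069 − 696396 + 1 = 1674.
p and q are the roots of t² − 1674t + 698069 = 0.
Discriminant: 1674² − 4·698069 = 2802276 − 2792276 = 10000; √10000 = 100.
q = (1674 − 100)/2 = 787, p = (1674 + 100)/2 = 887.
Check: 787 · 887 = 698069.

787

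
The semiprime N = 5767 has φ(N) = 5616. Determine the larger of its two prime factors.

79

φ(n) = (p−1)(q−1) = n − (p+q) + 1, so p + q = 5767 − 5616 + 1 = 152.
p and q are the roots of t² − 152t + 5767 = 0.
Discriminant: 152² − 4·5767 = 23104 − 23068 = 36; √36 = 6.
q = (152 − 6)/2 = 73, p = (152 + 6)/2 = 79.
Check: 73 · 79 = 5767.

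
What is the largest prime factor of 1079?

83

1079 = 13 · 83
83 is prime.
So 1079 = 13 · 83; the largest prime factor is 83.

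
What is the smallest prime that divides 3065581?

3065581 is odd.
Digit sum 28, not divisible by 3.
Ends in 1: not divisible by 5.
7: 3065581 = 7·437940 + 1
11: 3065581 = 11·278689 + 2
13: 3065581 = 13·235813 + 12
17: 3065581 = 17·180328 + 5
19: 3065581 = 19·161346 + 7
23: 3065581 = 23·133286 + 3
29: 3065581 = 29·105709 + 20
31: 3065581 = 31·98889 + 22
37: 3065581 = 37·82853 + 20
41: 3065581 = 41·74770 + 11
43: 3065581 = 43·71292 + 25
47: 3065581 = 47·65225 + 6
53: 3065581 = 53·57841 + 8
59: 3065581 = 59·51959

59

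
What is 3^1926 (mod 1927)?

237

3^1 ≡ 3 (mod 1927)
3^2 ≡ 3^2 = 9 ≡ 9 (mod 1927)
3^4 ≡ 9^2 = 81 ≡ 81 (mod 1927)
3^8 ≡ 81^2 = 6561 ≡ 780 (mod 1927)
3^16 ≡ 780^2 = 608400 ≡ 1395 (mod 1927)
3^32 ≡ 1395^2 = 1946025 ≡ 1682 (mod 1927)
3^64 ≡ 1682^2 = 2829124 ≡ 288 (mod 1927)
3^128 ≡ 288^2 = 82944 ≡ 83 (mod 1927)
3^256 ≡ 83^2 = 6889 ≡ 1108 (mod 1927)
3^512 ≡ 1108^2 = 1227664 ≡ 165 (mod 1927)
3^1024 ≡ 165^2 = 27225 ≡ 247 (mod 1927)
1926 = 1024 + 512 + 256 + 128 + 4 + 2 in binary powers of 2.
So 3^1926 ≡ 247 · 165 · 1108 · 83 · 81 · 9 ≡ 237 (mod 1927).
Since 237 ≠ 1, base 3 is a Fermat witness: 1927 is composite.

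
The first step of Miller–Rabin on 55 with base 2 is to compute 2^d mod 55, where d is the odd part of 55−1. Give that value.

55 − 1 = 54 = 2^1 · 27, so d = 27.
2^1 ≡ 2 (mod 55)
2^2 ≡ 2^2 = 4 ≡ 4 (mod 55)
2^4 ≡ 4^2 = 16 ≡ 16 (mod 55)
2^8 ≡ 16^2 = 256 ≡ 36 (mod 55)
2^16 ≡ 36^2 = 1296 ≡ 31 (mod 55)
27 = 16 + 8 + 2 + 1 in binary powers of 2.
So 2^27 ≡ 31 · 36 · 4 · 2 ≡ 18 (mod 55).
Squaring chain: 18; never reaches −1, so base 2 is a Miller–Rabin witness that 55 is composite.

18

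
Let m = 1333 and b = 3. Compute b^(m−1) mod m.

1000

3^1 ≡ 3 (mod 1333)
3^2 ≡ 3^2 = 9 ≡ 9 (mod 1333)
3^4 ≡ 9^2 = 81 ≡ 81 (mod 1333)
3^8 ≡ 81^2 = 6561 ≡ 1229 (mod 1333)
3^16 ≡ 1229^2 = 1510441 ≡ 152 (mod 1333)
3^32 ≡ 152^2 = 23104 ≡ 443 (mod 1333)
3^64 ≡ 443^2 = 196249 ≡ 298 (mod 1333)
3^128 ≡ 298^2 = 88804 ≡ 826 (mod 1333)
3^256 ≡ 826^2 = 682276 ≡ 1113 (mod 1333)
3^512 ≡ 1113^2 = 1238769 ≡ 412 (mod 1333)
3^1024 ≡ 412^2 = 169744 ≡ 453 (mod 1333)
1332 = 1024 + 256 + 32 + 16 + 4 in binary powers of 2.
So 3^1332 ≡ 453 · 1113 · 443 · 152 · 81 ≡ 1000 (mod 1333).
Since 1000 ≠ 1, base 3 is a Fermat witness: 1333 is composite.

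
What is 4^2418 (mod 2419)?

879

4^1 ≡ 4 (mod 2419)
4^2 ≡ 4^2 = 16 ≡ 16 (mod 2419)
4^4 ≡ 16^2 = 256 ≡ 256 (mod 2419)
4^8 ≡ 256^2 = 65536 ≡ 223 (mod 2419)
4^16 ≡ 223^2 = 49729 ≡ 1349 (mod 2419)
4^32 ≡ 1349^2 = 1819801 ≡ 713 (mod 2419)
4^64 ≡ 713^2 = 508369 ≡ 379 (mod 2419)
4^128 ≡ 379^2 = 143641 ≡ 920 (mod 2419)
4^256 ≡ 920^2 = 846400 ≡ 2169 (mod 2419)
4^512 ≡ 2169^2 = 4704561 ≡ 2025 (mod 2419)
4^1024 ≡ 2025^2 = 4100625 ≡ 420 (mod 2419)
4^2048 ≡ 420^2 = 176400 ≡ 2232 (mod 2419)
2418 = 2048 + 256 + 64 + 32 + 16 + 2 in binary powers of 2.
So 4^2418 ≡ 2232 · 2169 · 379 · 713 · 1349 · 16 ≡ 879 (mod 2419).
Since 879 ≠ 1, base 4 is a Fermat witness: 2419 is composite.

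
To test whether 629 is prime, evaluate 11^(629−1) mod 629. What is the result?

11^1 ≡ 11 (mod 629)
11^2 ≡ 11^2 = 121 ≡ 121 (mod 629)
11^4 ≡ 121^2 = 14641 ≡ 174 (mod 629)
11^8 ≡ 174^2 = 30276 ≡ 84 (mod 629)
11^16 ≡ 84^2 = 7056 ≡ 137 (mod 629)
11^32 ≡ 137^2 = 18769 ≡ 528 (mod 629)
11^64 ≡ 528^2 = 278784 ≡ 137 (mod 629)
11^128 ≡ 137^2 = 18769 ≡ 528 (mod 629)
11^256 ≡ 528^2 = 278784 ≡ 137 (mod 629)
11^512 ≡ 137^2 = 18769 ≡ 528 (mod 629)
628 = 512 + 64 + 32 + 16 + 4 in binary powers of 2.
So 11^628 ≡ 528 · 137 · 528 · 137 · 174 ≡ 174 (mod 629).
Since 174 ≠ 1, base 11 is a Fermat witness: 629 is composite.

174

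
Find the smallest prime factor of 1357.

1357 is odd.
Digit sum 16, not divisible by 3.
Ends in 7: not divisible by 5.
7: 1357 = 7·193 + 6
11: 1357 = 11·123 + 4
13: 1357 = 13·104 + 5
17: 1357 = 17·79 + 14
19: 1357 = 19·71 + 8
23: 1357 = 23·59

23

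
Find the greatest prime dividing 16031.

41

16031 = 17 · 943
943 = 23 · 41
41 is prime.
So 16031 = 17 · 23 · 41; the largest prime factor is 41.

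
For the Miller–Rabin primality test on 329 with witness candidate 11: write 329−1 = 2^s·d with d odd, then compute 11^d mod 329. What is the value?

107

329 − 1 = 328 = 2^3 · 41, so d = 41.
11^1 ≡ 11 (mod 329)
11^2 ≡ 11^2 = 121 ≡ 121 (mod 329)
11^4 ≡ 121^2 = 14641 ≡ 165 (mod 329)
11^8 ≡ 165^2 = 27225 ≡ 247 (mod 329)
11^16 ≡ 247^2 = 61009 ≡ 144 (mod 329)
11^32 ≡ 144^2 = 20736 ≡ 9 (mod 329)
41 = 32 + 8 + 1 in binary powers of 2.
So 11^41 ≡ 9 · 247 · 11 ≡ 107 (mod 329).
Squaring chain: 107 → 263 → 79; never reaches −1, so base 11 is a Miller–Rabin witness that 329 is composite.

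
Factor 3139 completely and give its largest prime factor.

73

3139 = 43 · 73
73 is prime.
So 3139 = 43 · 73; the largest prime factor is 73.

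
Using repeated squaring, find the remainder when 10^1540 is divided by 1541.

10^1 ≡ 10 (mod 1541)
10^2 ≡ 10^2 = 100 ≡ 100 (mod 1541)
10^4 ≡ 100^2 = 10000 ≡ 754 (mod 1541)
10^8 ≡ 754^2 = 568516 ≡ 1428 (mod 1541)
10^16 ≡ 1428^2 = 2039184 ≡ 441 (mod 1541)
10^32 ≡ 441^2 = 194481 ≡ 315 (mod 1541)
10^64 ≡ 315^2 = 99225 ≡ 601 (mod 1541)
10^128 ≡ 601^2 = 361201 ≡ 607 (mod 1541)
10^256 ≡ 607^2 = 368449 ≡ 150 (mod 1541)
10^512 ≡ 150^2 = 22500 ≡ 926 (mod 1541)
10^1024 ≡ 926^2 = 857476 ≡ 680 (mod 1541)
1540 = 1024 + 512 + 4 in binary powers of 2.
So 10^1540 ≡ 680 · 926 · 754 ≡ 1243 (mod 1541).
Since 1243 ≠ 1, base 10 is a Fermat witness: 1541 is composite.

1243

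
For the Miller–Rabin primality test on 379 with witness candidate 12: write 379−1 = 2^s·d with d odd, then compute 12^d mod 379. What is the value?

378

379 − 1 = 378 = 2^1 · 189, so d = 189.
12^1 ≡ 12 (mod 379)
12^2 ≡ 12^2 = 144 ≡ 144 (mod 379)
12^4 ≡ 144^2 = 20736 ≡ 270 (mod 379)
12^8 ≡ 270^2 = 72900 ≡ 132 (mod 379)
12^16 ≡ 132^2 = 17424 ≡ 369 (mod 379)
12^32 ≡ 369^2 = 136161 ≡ 100 (mod 379)
12^64 ≡ 100^2 = 10000 ≡ 146 (mod 379)
12^128 ≡ 146^2 = 21316 ≡ 92 (mod 379)
189 = 128 + 32 + 16 + 8 + 4 + 1 in binary powers of 2.
So 12^189 ≡ 92 · 100 · 369 · 132 · 270 · 12 ≡ 378 (mod 379).
Since 12^d ≡ 378 (mod 379), base 12 does not prove 379 composite.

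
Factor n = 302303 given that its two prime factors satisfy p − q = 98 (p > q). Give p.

Since p = q + 98, we have 302303 = q(q + 98), so q² + 98q − 302303 = 0.
Discriminant: 98² + 4·302303 = 9604 + 1209212 = 1218816; √1218816 = 1104.
q = (−98 + 1104)/2 = 503, and p = q + 98 = 601.
Check: 503 · 601 = 302303.

601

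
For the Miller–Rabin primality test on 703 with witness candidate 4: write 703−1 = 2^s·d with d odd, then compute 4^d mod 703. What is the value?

703 − 1 = 702 = 2^1 · 351, so d = 351.
4^1 ≡ 4 (mod 703)
4^2 ≡ 4^2 = 16 ≡ 16 (mod 703)
4^4 ≡ 16^2 = 256 ≡ 256 (mod 703)
4^8 ≡ 256^2 = 65536 ≡ 157 (mod 703)
4^16 ≡ 157^2 = 24649 ≡ 44 (mod 703)
4^32 ≡ 44^2 = 1936 ≡ 530 (mod 703)
4^64 ≡ 530^2 = 280900 ≡ 403 (mod 703)
4^128 ≡ 403^2 = 162409 ≡ 16 (mod 703)
4^256 ≡ 16^2 = 256 ≡ 256 (mod 703)
351 = 256 + 64 + 16 + 8 + 4 + 2 + 1 in binary powers of 2.
So 4^351 ≡ 256 · 403 · 44 · 157 · 256 · 16 · 4 ≡ 628 (mod 703).
Squaring chain: 628; never reaches −1, so base 4 is a Miller–Rabin witness that 703 is composite.

628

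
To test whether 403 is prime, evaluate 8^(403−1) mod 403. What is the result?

8^1 ≡ 8 (mod 403)
8^2 ≡ 8^2 = 64 ≡ 64 (mod 403)
8^4 ≡ 64^2 = 4096 ≡ 66 (mod 403)
8^8 ≡ 66^2 = 4356 ≡ 326 (mod 403)
8^16 ≡ 326^2 = 106276 ≡ 287 (mod 403)
8^32 ≡ 287^2 = 82369 ≡ 157 (mod 403)
8^64 ≡ 157^2 = 24649 ≡ 66 (mod 403)
8^128 ≡ 66^2 = 4356 ≡ 326 (mod 403)
8^256 ≡ 326^2 = 106276 ≡ 287 (mod 403)
402 = 256 + 128 + 16 + 2 in binary powers of 2.
So 8^402 ≡ 287 · 326 · 287 · 64 ≡ 64 (mod 403).
Since 64 ≠ 1, base 8 is a Fermat witness: 403 is composite.

64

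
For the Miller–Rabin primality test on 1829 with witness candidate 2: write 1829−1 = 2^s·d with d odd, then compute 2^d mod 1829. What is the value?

655

1829 − 1 = 1828 = 2^2 · 457, so d = 457.
2^1 ≡ 2 (mod 1829)
2^2 ≡ 2^2 = 4 ≡ 4 (mod 1829)
2^4 ≡ 4^2 = 16 ≡ 16 (mod 1829)
2^8 ≡ 16^2 = 256 ≡ 256 (mod 1829)
2^16 ≡ 256^2 = 65536 ≡ 1521 (mod 1829)
2^32 ≡ 1521^2 = 2313441 ≡ 1585 (mod 1829)
2^64 ≡ 1585^2 = 2512225 ≡ 1008 (mod 1829)
2^128 ≡ 1008^2 = 1016064 ≡ 969 (mod 1829)
2^256 ≡ 969^2 = 938961 ≡ 684 (mod 1829)
457 = 256 + 128 + 64 + 8 + 1 in binary powers of 2.
So 2^457 ≡ 684 · 969 · 1008 · 256 · 2 ≡ 655 (mod 1829).
Squaring chain: 655 → 1039; never reaches −1, so base 2 is a Miller–Rabin witness that 1829 is composite.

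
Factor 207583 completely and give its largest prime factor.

207583 = 41 · 5063
5063 = 61 · 83
83 is prime.
So 207583 = 41 · 61 · 83; the largest prime factor is 83.

83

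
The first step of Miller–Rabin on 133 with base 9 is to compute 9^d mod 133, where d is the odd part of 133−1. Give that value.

133 − 1 = 132 = 2^2 · 33, so d = 33.
9^1 ≡ 9 (mod 133)
9^2 ≡ 9^2 = 81 ≡ 81 (mod 133)
9^4 ≡ 81^2 = 6561 ≡ 44 (mod 133)
9^8 ≡ 44^2 = 1936 ≡ 74 (mod 133)
9^16 ≡ 74^2 = 5476 ≡ 23 (mod 133)
9^32 ≡ 23^2 = 529 ≡ 130 (mod 133)
33 = 32 + 1 in binary powers of 2.
So 9^33 ≡ 130 · 9 ≡ 106 (mod 133).
Squaring chain: 106 → 64; never reaches −1, so base 9 is a Miller–Rabin witness that 133 is composite.

106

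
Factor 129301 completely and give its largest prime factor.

97

129301 = 31 · 4171
4171 = 43 · 97
97 is prime.
So 129301 = 31 · 43 · 97; the largest prime factor is 97.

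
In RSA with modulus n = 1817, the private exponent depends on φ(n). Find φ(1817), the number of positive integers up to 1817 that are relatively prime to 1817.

1716

Factor: 1817 = 23 · 79.
φ(1817) = (23−1) · (79−1) = 22 · 78 = 1716.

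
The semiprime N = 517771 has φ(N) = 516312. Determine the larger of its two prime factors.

853

φ(n) = (p−1)(q−1) = n − (p+q) + 1, so p + q = 517771 − 516312 + 1 = 1460.
p and q are the roots of t² − 1460t + 517771 = 0.
Discriminant: 1460² − 4·517771 = 2131600 − 2071084 = 60516; √60516 = 246.
q = (1460 − 246)/2 = 607, p = (1460 + 246)/2 = 853.
Check: 607 · 853 = 517771.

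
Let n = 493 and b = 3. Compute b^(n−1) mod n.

310

3^1 ≡ 3 (mod 493)
3^2 ≡ 3^2 = 9 ≡ 9 (mod 493)
3^4 ≡ 9^2 = 81 ≡ 81 (mod 493)
3^8 ≡ 81^2 = 6561 ≡ 152 (mod 493)
3^16 ≡ 152^2 = 23104 ≡ 426 (mod 493)
3^32 ≡ 426^2 = 181476 ≡ 52 (mod 493)
3^64 ≡ 52^2 = 2704 ≡ 239 (mod 493)
3^128 ≡ 239^2 = 57121 ≡ 426 (mod 493)
3^256 ≡ 426^2 = 181476 ≡ 52 (mod 493)
492 = 256 + 128 + 64 + 32 + 8 + 4 in binary powers of 2.
So 3^492 ≡ 52 · 426 · 239 · 52 · 152 · 81 ≡ 310 (mod 493).
Since 310 ≠ 1, base 3 is a Fermat witness: 493 is composite.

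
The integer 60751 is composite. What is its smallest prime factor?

79

60751 is odd.
Digit sum 19, not divisible by 3.
Ends in 1: not divisible by 5.
7: 60751 = 7·8678 + 5
11: 60751 = 11·5522 + 9
13: 60751 = 13·4673 + 2
17: 60751 = 17·3573 + 10
19: 60751 = 19·3197 + 8
23: 60751 = 23·2641 + 8
29: 60751 = 29·2094 + 25
31: 60751 = 31·1959 + 22
37: 60751 = 37·1641 + 34
41: 60751 = 41·1481 + 30
43: 60751 = 43·1412 + 35
47: 60751 = 47·1292 + 27
53: 60751 = 53·1146 + 13
59: 60751 = 59·1029 + 40
61: 60751 = 61·995 + 56
67: 60751 = 67·906 + 49
71: 60751 = 71·855 + 46
73: 60751 = 73·832 + 15
79: 60751 = 79·769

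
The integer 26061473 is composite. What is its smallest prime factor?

71

26061473 is odd.
Digit sum 29, not divisible by 3.
Ends in 3: not divisible by 5.
7: 26061473 = 7·3723067 + 4
11: 26061473 = 11·2369224 + 9
13: 26061473 = 13·2004728 + 9
17: 26061473 = 17·1533027 + 14
19: 26061473 = 19·1371656 + 9
23: 26061473 = 23·1133107 + 12
29: 26061473 = 29·898671 + 14
31: 26061473 = 31·840692 + 21
37: 26061473 = 37·704364 + 5
41: 26061473 = 41·635645 + 28
43: 26061473 = 43·606080 + 33
47: 26061473 = 47·554499 + 20
53: 26061473 = 53·491725 + 48
59: 26061473 = 59·441719 + 52
61: 26061473 = 61·427237 + 16
67: 26061473 = 67·388977 + 14
71: 26061473 = 71·367063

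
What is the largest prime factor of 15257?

15257 = 11 · 1387
1387 = 19 · 73
73 is prime.
So 15257 = 11 · 19 · 73; the largest prime factor is 73.

73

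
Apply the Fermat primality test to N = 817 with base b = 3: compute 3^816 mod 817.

121

3^1 ≡ 3 (mod 817)
3^2 ≡ 3^2 = 9 ≡ 9 (mod 817)
3^4 ≡ 9^2 = 81 ≡ 81 (mod 817)
3^8 ≡ 81^2 = 6561 ≡ 25 (mod 817)
3^16 ≡ 25^2 = 625 ≡ 625 (mod 817)
3^32 ≡ 625^2 = 390625 ≡ 99 (mod 817)
3^64 ≡ 99^2 = 9801 ≡ 814 (mod 817)
3^128 ≡ 814^2 = 662596 ≡ 9 (mod 817)
3^256 ≡ 9^2 = 81 ≡ 81 (mod 817)
3^512 ≡ 81^2 = 6561 ≡ 25 (mod 817)
816 = 512 + 256 + 32 + 16 in binary powers of 2.
So 3^816 ≡ 25 · 81 · 99 · 625 ≡ 121 (mod 817).
Since 121 ≠ 1, base 3 is a Fermat witness: 817 is composite.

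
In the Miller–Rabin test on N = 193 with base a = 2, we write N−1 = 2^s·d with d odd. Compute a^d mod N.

193 − 1 = 192 = 2^6 · 3, so d = 3.
2^1 ≡ 2 (mod 193)
2^2 ≡ 2^2 = 4 ≡ 4 (mod 193)
3 = 2 + 1 in binary powers of 2.
So 2^3 ≡ 4 · 2 ≡ 8 (mod 193).
Squaring chain: 8 → 64 → 43 → 112 → 192 → 1; reaches −1, so base 2 does not prove 193 composite.

8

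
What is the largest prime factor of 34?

17

34 = 2 · 17
17 is prime.
So 34 = 2 · 17; the largest prime factor is 17.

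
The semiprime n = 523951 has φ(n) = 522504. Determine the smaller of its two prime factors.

709

φ(n) = (p−1)(q−1) = n − (p+q) + 1, so p + q = 523951 − 522504 + 1 = 1448.
p and q are the roots of t² − 1448t + 523951 = 0.
Discriminant: 1448² − 4·523951 = 2096704 − 2095804 = 900; √900 = 30.
q = (1448 − 30)/2 = 709, p = (1448 + 30)/2 = 739.
Check: 709 · 739 = 523951.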